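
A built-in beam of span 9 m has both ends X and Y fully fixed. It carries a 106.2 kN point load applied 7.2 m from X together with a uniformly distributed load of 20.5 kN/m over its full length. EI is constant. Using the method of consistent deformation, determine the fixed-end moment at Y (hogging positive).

Release both end moments; the primary structure is a simply-supported span XY with redundants M_X and M_Y.
End rotations of the released simple span under the applied load (×1/EI):
  at X: point load 106.2 at a = 7.2: Pab(L + b)/(6LEI) = 275.3/EI
  at Y: point load 106.2 at a = 7.2: Pab(L + a)/(6LEI) = 412.9/EI
  at X: UDL 20.5: wL³/(24EI) = 622.7/EI
  at Y: UDL 20.5: wL³/(24EI) = 622.7/EI
  θ_X0 = 898/EI,  θ_Y0 = 1036/EI
Flexibility coefficients: a unit moment at one end gives L/(3EI) there and L/(6EI) at the far end, so f₁₁ = f₂₂ = 3/EI and f₁₂ = f₂₁ = 1.5/EI.
Compatibility — zero rotation at each built-in end:
  3 M_X + 1.5 M_Y = 898
  1.5 M_X + 3 M_Y = 1036
Solving the pair gives M_X = 169 kN·m and M_Y = 260.7 kN·m (hogging).

M_Y = 260.7 kN·m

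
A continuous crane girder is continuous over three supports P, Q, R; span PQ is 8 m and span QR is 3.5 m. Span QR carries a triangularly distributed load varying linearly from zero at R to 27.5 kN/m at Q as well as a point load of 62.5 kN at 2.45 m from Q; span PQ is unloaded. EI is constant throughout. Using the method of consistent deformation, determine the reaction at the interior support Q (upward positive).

Take M_Q as the redundant. Released structure: two simple spans PQ and QR with a hinge at Q.
Rotations at Q on the released spans (each span's end-slope, ×1/EI):
  span QR: triangular load, peak 27.5: w₀L³/(45EI) = 26.2/EI
  span QR: point load 62.5 at a = 2.45: Pab(L + b)/(6LEI) = 34.84/EI
  relative rotation θ_0 = (0 + 61.04)/EI = 61.04/EI
A unit hogging moment at Q produces rotation L₁/(3EI) + L₂/(3EI) = 3.833/EI.
Slope continuity at Q: θ_0 = M_Q·3.833/EI, so M_Q = 61.04/3.833 = 15.92 kN·m (hogging).
Span PQ, ΣM about P with M_Q applied at Q: R_Q^{PQ}·8 = 0 + 15.92, so R_Q^{PQ} = 1.99 kN and R_P = 0 − 1.99 = -1.99 kN.
Span QR, ΣM about R: R_Q^{QR}·3.5 = 177.9 + 15.92, so R_Q^{QR} = 55.38 kN and R_R = 110.6 − 55.38 = 55.24 kN.
R_Q = 1.99 + 55.38 = 57.37 kN.

R_Q = 57.37 kN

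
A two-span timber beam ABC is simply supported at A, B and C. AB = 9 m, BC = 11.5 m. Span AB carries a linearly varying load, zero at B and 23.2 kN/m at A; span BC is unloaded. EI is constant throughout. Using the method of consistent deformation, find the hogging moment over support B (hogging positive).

Release continuity at B by inserting a hinge; the redundant is the internal moment M_B. The primary structure is two simply-supported spans AB and BC.
Discontinuity in slope at B on the released structure — sum the simple-span end rotations:
  span AB: triangular load, peak 23.2: 7w₀L³/(360EI) = 328.9/EI
  relative rotation θ_0 = (328.9 + 0)/EI = 328.9/EI
A unit hogging moment at B produces rotation L₁/(3EI) + L₂/(3EI) = 6.833/EI.
Compatibility: M_B·(L₁+L₂)/(3EI) = θ_0, giving M_B = 48.13 kN·m (hogging).

M_B = 48.13 kN·m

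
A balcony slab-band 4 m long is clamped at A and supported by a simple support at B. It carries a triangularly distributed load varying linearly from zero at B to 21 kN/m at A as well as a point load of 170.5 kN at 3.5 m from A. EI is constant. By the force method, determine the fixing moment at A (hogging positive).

M_A = 64.36 kN·m

Take the reaction at B as the redundant and release it; the primary structure is a cantilever fixed at A.
Free-end deflection of the primary structure under the applied loading (downward +):
  triangular load, peak 21 at the fixed end: w₀L⁴/(30EI) = 179.2/EI
  point load 170.5 at a = 3.5: Pa²(3L − a)/(6EI) = 2959/EI
  δ_0 = 3138/EI
Flexibility coefficient — unit upward force at B: δ_{BB} = L³/(3EI) = 21.33/EI.
The prop prevents deflection at B: R_B = δ_0/δ_{BB} = 3138/21.33 = 147.1 kN.
Moment equilibrium about A: M_A = Σ(load moments about A) − R_B·L = 652.8 − 147.1×4 = 64.36 kN·m.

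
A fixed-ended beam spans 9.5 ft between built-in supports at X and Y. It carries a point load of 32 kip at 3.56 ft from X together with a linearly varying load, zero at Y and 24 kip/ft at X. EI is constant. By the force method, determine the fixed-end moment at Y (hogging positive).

Take the two fixed-end moments M_X, M_Y as redundants; the released structure is the simple span XY.
On the primary (simply-supported) span, the end slopes from the loading are:
  at X: point load 32 at a = 3.56: Pab(L + b)/(6LEI) = 183.3/EI
  at Y: point load 32 at a = 3.56: Pab(L + a)/(6LEI) = 155/EI
  at X: triangular load, peak 24: w₀L³/(45EI) = 457.3/EI
  at Y: triangular load, peak 24: 7w₀L³/(360EI) = 400.1/EI
  θ_X0 = 640.6/EI,  θ_Y0 = 555.2/EI
Flexibility coefficients: a unit moment at one end gives L/(3EI) there and L/(6EI) at the far end, so f₁₁ = f₂₂ = 3.167/EI and f₁₂ = f₂₁ = 1.583/EI.
Compatibility — zero rotation at each built-in end:
  3.167 M_X + 1.583 M_Y = 640.6
  1.583 M_X + 3.167 M_Y = 555.2
Solving the pair gives M_X = 152.8 kip·ft and M_Y = 98.89 kip·ft (hogging).

M_Y = 98.89 kip·ft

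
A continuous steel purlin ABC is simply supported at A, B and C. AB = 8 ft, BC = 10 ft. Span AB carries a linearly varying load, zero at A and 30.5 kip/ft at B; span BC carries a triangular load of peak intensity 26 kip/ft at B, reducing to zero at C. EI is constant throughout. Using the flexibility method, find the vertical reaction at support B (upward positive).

R_B = 202.7 kip

Insert a hinge at B; M_B is the redundant, and each span becomes simply supported.
Discontinuity in slope at B on the released structure — sum the simple-span end rotations:
  span AB: triangular load, peak 30.5: w₀L³/(45EI) = 347/EI
  span BC: triangular load, peak 26: w₀L³/(45EI) = 577.8/EI
  relative rotation θ_0 = (347 + 577.8)/EI = 924.8/EI
A unit hogging moment at B produces rotation L₁/(3EI) + L₂/(3EI) = 6/EI.
Compatibility: M_B·(L₁+L₂)/(3EI) = θ_0, giving M_B = 154.1 kip·ft (hogging).
Span AB, ΣM about A with M_B applied at B: R_B^{AB}·8 = 650.7 + 154.1, so R_B^{AB} = 100.6 kip and R_A = 122 − 100.6 = 21.4 kip.
Span BC, ΣM about C: R_B^{BC}·10 = 866.7 + 154.1, so R_B^{BC} = 102.1 kip and R_C = 130 − 102.1 = 27.92 kip.
R_B = 100.6 + 102.1 = 202.7 kip.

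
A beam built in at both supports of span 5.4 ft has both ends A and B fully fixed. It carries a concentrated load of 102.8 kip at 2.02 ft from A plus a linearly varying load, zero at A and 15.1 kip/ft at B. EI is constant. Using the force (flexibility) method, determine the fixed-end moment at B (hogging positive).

M_B = 70.64 kip·ft

Release both end moments; the primary structure is a simply-supported span AB with redundants M_A and M_B.
End rotations of the released simple span under the applied load (×1/EI):
  at A: point load 102.8 at a = 2.02: Pab(L + b)/(6LEI) = 190.2/EI
  at B: point load 102.8 at a = 2.02: Pab(L + a)/(6LEI) = 160.7/EI
  at A: triangular load, peak 15.1: 7w₀L³/(360EI) = 46.23/EI
  at B: triangular load, peak 15.1: w₀L³/(45EI) = 52.84/EI
  θ_A0 = 236.4/EI,  θ_B0 = 213.6/EI
Flexibility coefficients: a unit moment at one end gives L/(3EI) there and L/(6EI) at the far end, so f₁₁ = f₂₂ = 1.8/EI and f₁₂ = f₂₁ = 0.9/EI.
Compatibility — zero rotation at each built-in end:
  1.8 M_A + 0.9 M_B = 236.4
  0.9 M_A + 1.8 M_B = 213.6
Solving the pair gives M_A = 96.03 kip·ft and M_B = 70.64 kip·ft (hogging).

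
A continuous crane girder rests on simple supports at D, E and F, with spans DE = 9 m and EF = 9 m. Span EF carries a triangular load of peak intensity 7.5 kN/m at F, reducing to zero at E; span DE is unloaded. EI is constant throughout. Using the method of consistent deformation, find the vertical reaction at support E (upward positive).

R_E = 15.19 kN

Insert a hinge at E; M_E is the redundant, and each span becomes simply supported.
End slopes at the hinge E, treating each span as simply supported:
  span EF: triangular load, peak 7.5: 7w₀L³/(360EI) = 106.3/EI
  relative rotation θ_0 = (0 + 106.3)/EI = 106.3/EI
A unit hogging moment at E produces rotation L₁/(3EI) + L₂/(3EI) = 6/EI.
Compatibility: M_E·(L₁+L₂)/(3EI) = θ_0, giving M_E = 17.72 kN·m (hogging).
Span DE, ΣM about D with M_E applied at E: R_E^{DE}·9 = 0 + 17.72, so R_E^{DE} = 1.969 kN and R_D = 0 − 1.969 = -1.969 kN.
Span EF, ΣM about F: R_E^{EF}·9 = 101.2 + 17.72, so R_E^{EF} = 13.22 kN and R_F = 33.75 − 13.22 = 20.53 kN.
R_E = 1.969 + 13.22 = 15.19 kN.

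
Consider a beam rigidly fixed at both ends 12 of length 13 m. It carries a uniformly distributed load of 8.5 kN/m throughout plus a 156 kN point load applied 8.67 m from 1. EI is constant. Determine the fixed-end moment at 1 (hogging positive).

Take the two fixed-end moments M_1, M_2 as redundants; the released structure is the simple span 12.
Simple-span end rotations at 1 and 2 under the given loads:
  at 1: UDL 8.5: wL³/(24EI) = 778.1/EI
  at 2: UDL 8.5: wL³/(24EI) = 778.1/EI
  at 1: point load 156 at a = 8.67: Pab(L + b)/(6LEI) = 1301/EI
  at 2: point load 156 at a = 8.67: Pab(L + a)/(6LEI) = 1627/EI
  θ_10 = 2079/EI,  θ_20 = 2405/EI
Flexibility coefficients: a unit moment at one end gives L/(3EI) there and L/(6EI) at the far end, so f₁₁ = f₂₂ = 4.333/EI and f₁₂ = f₂₁ = 2.167/EI.
Compatibility — zero rotation at each built-in end:
  4.333 M_1 + 2.167 M_2 = 2079
  2.167 M_1 + 4.333 M_2 = 2405
Solving the pair gives M_1 = 269.8 kN·m and M_2 = 420.2 kN·m (hogging).

M_1 = 269.8 kN·m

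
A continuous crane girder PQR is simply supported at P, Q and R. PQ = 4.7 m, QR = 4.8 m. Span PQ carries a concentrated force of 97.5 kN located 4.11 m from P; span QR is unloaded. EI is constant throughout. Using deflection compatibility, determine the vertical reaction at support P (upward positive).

Take M_Q as the redundant. Released structure: two simple spans PQ and QR with a hinge at Q.
Discontinuity in slope at Q on the released structure — sum the simple-span end rotations:
  span PQ: point load 97.5 at a = 4.11: Pab(L + a)/(6LEI) = 73.86/EI
  relative rotation θ_0 = (73.86 + 0)/EI = 73.86/EI
A unit hogging moment at Q produces rotation L₁/(3EI) + L₂/(3EI) = 3.167/EI.
Compatibility: M_Q·(L₁+L₂)/(3EI) = θ_0, giving M_Q = 23.33 kN·m (hogging).
Span PQ, ΣM about P with M_Q applied at Q: R_Q^{PQ}·4.7 = 400.7 + 23.33, so R_Q^{PQ} = 90.22 kN and R_P = 97.5 − 90.22 = 7.277 kN.

R_P = 7.277 kN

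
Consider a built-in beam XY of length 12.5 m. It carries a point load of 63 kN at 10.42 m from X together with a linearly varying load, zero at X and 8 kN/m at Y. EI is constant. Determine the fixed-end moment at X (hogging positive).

M_X = 59.84 kN·m

Release both end moments; the primary structure is a simply-supported span XY with redundants M_X and M_Y.
Simple-span end rotations at X and Y under the given loads:
  at X: point load 63 at a = 10.42: Pab(L + b)/(6LEI) = 265.4/EI
  at Y: point load 63 at a = 10.42: Pab(L + a)/(6LEI) = 417.3/EI
  at X: triangular load, peak 8: 7w₀L³/(360EI) = 303.8/EI
  at Y: triangular load, peak 8: w₀L³/(45EI) = 347.2/EI
  θ_X0 = 569.3/EI,  θ_Y0 = 764.5/EI
Flexibility coefficients: a unit moment at one end gives L/(3EI) there and L/(6EI) at the far end, so f₁₁ = f₂₂ = 4.167/EI and f₁₂ = f₂₁ = 2.083/EI.
Compatibility — zero rotation at each built-in end:
  4.167 M_X + 2.083 M_Y = 569.3
  2.083 M_X + 4.167 M_Y = 764.5
Solving the pair gives M_X = 59.84 kN·m and M_Y = 153.6 kN·m (hogging).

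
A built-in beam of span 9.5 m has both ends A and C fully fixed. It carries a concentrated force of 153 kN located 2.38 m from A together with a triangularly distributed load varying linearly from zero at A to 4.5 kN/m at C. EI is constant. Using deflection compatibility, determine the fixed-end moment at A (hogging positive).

M_A = 218.1 kN·m

Take the two fixed-end moments M_A, M_C as redundants; the released structure is the simple span AC.
Simple-span end rotations at A and C under the given loads:
  at A: point load 153 at a = 2.38: Pab(L + b)/(6LEI) = 756/EI
  at C: point load 153 at a = 2.38: Pab(L + a)/(6LEI) = 540.4/EI
  at A: triangular load, peak 4.5: 7w₀L³/(360EI) = 75.02/EI
  at C: triangular load, peak 4.5: w₀L³/(45EI) = 85.74/EI
  θ_A0 = 831/EI,  θ_C0 = 626.1/EI
Flexibility coefficients: a unit moment at one end gives L/(3EI) there and L/(6EI) at the far end, so f₁₁ = f₂₂ = 3.167/EI and f₁₂ = f₂₁ = 1.583/EI.
Compatibility — zero rotation at each built-in end:
  3.167 M_A + 1.583 M_C = 831
  1.583 M_A + 3.167 M_C = 626.1
Solving the pair gives M_A = 218.1 kN·m and M_C = 88.68 kN·m (hogging).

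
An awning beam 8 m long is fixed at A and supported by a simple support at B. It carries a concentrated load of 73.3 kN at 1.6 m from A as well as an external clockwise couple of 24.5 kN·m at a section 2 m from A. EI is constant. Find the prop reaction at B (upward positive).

R_B = 6.115 kN

Take the reaction at B as the redundant and release it; the primary structure is a cantilever fixed at A.
Downward deflection at the released point B due to the loads:
  point load 73.3 at a = 1.6: Pa²(3L − a)/(6EI) = 700.6/EI
  clockwise couple 24.5 at a = 2: M₀a(2L − a)/(2EI) = 343/EI
  δ_0 = 1044/EI
Flexibility coefficient — unit upward force at B: δ_{BB} = L³/(3EI) = 170.7/EI.
Compatibility at B: δ_0 − R_B·δ_{BB} = 0, so R_B = 1044/170.7 = 6.115 kN.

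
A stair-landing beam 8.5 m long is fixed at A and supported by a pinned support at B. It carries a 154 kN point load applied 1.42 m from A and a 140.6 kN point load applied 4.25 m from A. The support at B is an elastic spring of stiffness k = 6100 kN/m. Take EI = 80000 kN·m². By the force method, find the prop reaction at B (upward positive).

R_B = 47.01 kN

Remove the prop at B; the released (primary) structure is a cantilever built in at A.
Free-end deflection of the primary structure under the applied loading (downward +):
  point load 154 at a = 1.42: Pa²(3L − a)/(6EI) = 1246/EI
  point load 140.6 at a = 4.25: Pa²(3L − a)/(6EI) = 8994/EI
  δ_0 = 10241/EI
Flexibility coefficient — unit upward force at B: δ_{BB} = L³/(3EI) = 204.7/EI.
With EI = 80000 kN·m²: δ_0 = 0.12801 m and δ_{BB} = 0.002559 m/kN.
Compatibility — the spring shortens by R_B/k under the reaction it provides: δ_0 − R_B·δ_{BB} = R_B/k. With 1/k = 0.000164 m/kN, R_B = δ_0 / (δ_{BB} + 1/k) = 0.12801 / (0.002559 + 0.000164) = 47.01 kN.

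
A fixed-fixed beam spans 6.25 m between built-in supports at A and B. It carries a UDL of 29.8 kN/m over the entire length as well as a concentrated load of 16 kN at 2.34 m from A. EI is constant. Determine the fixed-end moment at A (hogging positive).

M_A = 111.7 kN·m

Release both end moments; the primary structure is a simply-supported span AB with redundants M_A and M_B.
End rotations of the released simple span under the applied load (×1/EI):
  at A: UDL 29.8: wL³/(24EI) = 303.1/EI
  at B: UDL 29.8: wL³/(24EI) = 303.1/EI
  at A: point load 16 at a = 2.34: Pab(L + b)/(6LEI) = 39.66/EI
  at B: point load 16 at a = 2.34: Pab(L + a)/(6LEI) = 33.53/EI
  θ_A0 = 342.8/EI,  θ_B0 = 336.7/EI
Flexibility coefficients: a unit moment at one end gives L/(3EI) there and L/(6EI) at the far end, so f₁₁ = f₂₂ = 2.083/EI and f₁₂ = f₂₁ = 1.042/EI.
Compatibility — zero rotation at each built-in end:
  2.083 M_A + 1.042 M_B = 342.8
  1.042 M_A + 2.083 M_B = 336.7
Solving the pair gives M_A = 111.7 kN·m and M_B = 105.8 kN·m (hogging).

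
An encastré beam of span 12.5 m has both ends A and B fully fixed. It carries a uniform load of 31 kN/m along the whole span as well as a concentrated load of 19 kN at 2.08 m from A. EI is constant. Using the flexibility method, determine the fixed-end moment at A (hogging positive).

M_A = 431.1 kN·m

Take the two fixed-end moments M_A, M_B as redundants; the released structure is the simple span AB.
End rotations of the released simple span under the applied load (×1/EI):
  at A: UDL 31: wL³/(24EI) = 2523/EI
  at B: UDL 31: wL³/(24EI) = 2523/EI
  at A: point load 19 at a = 2.08: Pab(L + b)/(6LEI) = 125.8/EI
  at B: point load 19 at a = 2.08: Pab(L + a)/(6LEI) = 80.05/EI
  θ_A0 = 2649/EI,  θ_B0 = 2603/EI
Flexibility coefficients: a unit moment at one end gives L/(3EI) there and L/(6EI) at the far end, so f₁₁ = f₂₂ = 4.167/EI and f₁₂ = f₂₁ = 2.083/EI.
Compatibility — zero rotation at each built-in end:
  4.167 M_A + 2.083 M_B = 2649
  2.083 M_A + 4.167 M_B = 2603
Solving the pair gives M_A = 431.1 kN·m and M_B = 409.1 kN·m (hogging).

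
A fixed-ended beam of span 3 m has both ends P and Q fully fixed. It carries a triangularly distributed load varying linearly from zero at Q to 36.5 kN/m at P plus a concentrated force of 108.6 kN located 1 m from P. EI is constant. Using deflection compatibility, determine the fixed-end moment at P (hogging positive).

M_P = 64.69 kN·m

Release both end moments; the primary structure is a simply-supported span PQ with redundants M_P and M_Q.
On the primary (simply-supported) span, the end slopes from the loading are:
  at P: triangular load, peak 36.5: w₀L³/(45EI) = 21.9/EI
  at Q: triangular load, peak 36.5: 7w₀L³/(360EI) = 19.16/EI
  at P: point load 108.6 at a = 1: Pab(L + b)/(6LEI) = 60.33/EI
  at Q: point load 108.6 at a = 1: Pab(L + a)/(6LEI) = 48.27/EI
  θ_P0 = 82.23/EI,  θ_Q0 = 67.43/EI
Flexibility coefficients: a unit moment at one end gives L/(3EI) there and L/(6EI) at the far end, so f₁₁ = f₂₂ = 1/EI and f₁₂ = f₂₁ = 0.5/EI.
Compatibility — zero rotation at each built-in end:
  1 M_P + 0.5 M_Q = 82.23
  0.5 M_P + 1 M_Q = 67.43
Solving the pair gives M_P = 64.69 kN·m and M_Q = 35.08 kN·m (hogging).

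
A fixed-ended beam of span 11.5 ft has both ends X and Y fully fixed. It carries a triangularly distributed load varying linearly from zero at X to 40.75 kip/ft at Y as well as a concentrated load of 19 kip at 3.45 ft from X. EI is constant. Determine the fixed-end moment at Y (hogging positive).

Take the two fixed-end moments M_X, M_Y as redundants; the released structure is the simple span XY.
Simple-span end rotations at X and Y under the given loads:
  at X: triangular load, peak 40.75: 7w₀L³/(360EI) = 1205/EI
  at Y: triangular load, peak 40.75: w₀L³/(45EI) = 1377/EI
  at X: point load 19 at a = 3.45: Pab(L + b)/(6LEI) = 149.5/EI
  at Y: point load 19 at a = 3.45: Pab(L + a)/(6LEI) = 114.3/EI
  θ_X0 = 1355/EI,  θ_Y0 = 1492/EI
Flexibility coefficients: a unit moment at one end gives L/(3EI) there and L/(6EI) at the far end, so f₁₁ = f₂₂ = 3.833/EI and f₁₂ = f₂₁ = 1.917/EI.
Compatibility — zero rotation at each built-in end:
  3.833 M_X + 1.917 M_Y = 1355
  1.917 M_X + 3.833 M_Y = 1492
Solving the pair gives M_X = 211.8 kip·ft and M_Y = 283.2 kip·ft (hogging).

M_Y = 283.2 kip·ft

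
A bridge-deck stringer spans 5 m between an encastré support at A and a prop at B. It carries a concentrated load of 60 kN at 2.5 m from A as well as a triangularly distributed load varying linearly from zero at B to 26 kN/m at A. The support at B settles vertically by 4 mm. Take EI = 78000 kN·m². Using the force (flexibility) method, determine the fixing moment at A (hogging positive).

M_A = 137 kN·m

Take the reaction at B as the redundant and release it; the primary structure is a cantilever fixed at A.
Downward deflection at the released point B due to the loads:
  point load 60 at a = 2.5: Pa²(3L − a)/(6EI) = 781.2/EI
  triangular load, peak 26 at the fixed end: w₀L⁴/(30EI) = 541.7/EI
  δ_0 = 1323/EI
Tip deflection under a unit load at B: L³/(3EI) = 41.67/EI.
With EI = 78000 kN·m²: δ_0 = 0.01696 m and δ_{BB} = 0.000534 m/kN.
Compatibility — the beam at B must follow the support down by 0.004 m: δ_0 − R_B·δ_{BB} = 0.004, so R_B = (0.01696 − 0.004)/0.000534 = 24.26 kN.
Moment equilibrium about A: M_A = Σ(load moments about A) − R_B·L = 258.3 − 24.26×5 = 137 kN·m.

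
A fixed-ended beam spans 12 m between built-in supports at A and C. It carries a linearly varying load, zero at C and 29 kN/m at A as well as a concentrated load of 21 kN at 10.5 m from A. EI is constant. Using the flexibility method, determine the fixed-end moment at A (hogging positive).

Take the two fixed-end moments M_A, M_C as redundants; the released structure is the simple span AC.
End rotations of the released simple span under the applied load (×1/EI):
  at A: triangular load, peak 29: w₀L³/(45EI) = 1114/EI
  at C: triangular load, peak 29: 7w₀L³/(360EI) = 974.4/EI
  at A: point load 21 at a = 10.5: Pab(L + b)/(6LEI) = 62.02/EI
  at C: point load 21 at a = 10.5: Pab(L + a)/(6LEI) = 103.4/EI
  θ_A0 = 1176/EI,  θ_C0 = 1078/EI
Flexibility coefficients: a unit moment at one end gives L/(3EI) there and L/(6EI) at the far end, so f₁₁ = f₂₂ = 4/EI and f₁₂ = f₂₁ = 2/EI.
Compatibility — zero rotation at each built-in end:
  4 M_A + 2 M_C = 1176
  2 M_A + 4 M_C = 1078
Solving the pair gives M_A = 212.2 kN·m and M_C = 163.3 kN·m (hogging).

M_A = 212.2 kN·m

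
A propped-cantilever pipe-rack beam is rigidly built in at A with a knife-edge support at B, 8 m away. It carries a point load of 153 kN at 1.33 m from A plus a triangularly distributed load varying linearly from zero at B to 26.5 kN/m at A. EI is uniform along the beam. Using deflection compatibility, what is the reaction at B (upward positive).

Choose R_B as the redundant. The primary structure is the cantilever fixed at A.
Free-end deflection of the primary structure under the applied loading (downward +):
  point load 153 at a = 1.33: Pa²(3L − a)/(6EI) = 1023/EI
  triangular load, peak 26.5 at the fixed end: w₀L⁴/(30EI) = 3618/EI
  δ_0 = 4641/EI
Tip deflection under a unit load at B: L³/(3EI) = 170.7/EI.
Compatibility at B: δ_0 − R_B·δ_{BB} = 0, so R_B = 4641/170.7 = 27.19 kN.

R_B = 27.19 kN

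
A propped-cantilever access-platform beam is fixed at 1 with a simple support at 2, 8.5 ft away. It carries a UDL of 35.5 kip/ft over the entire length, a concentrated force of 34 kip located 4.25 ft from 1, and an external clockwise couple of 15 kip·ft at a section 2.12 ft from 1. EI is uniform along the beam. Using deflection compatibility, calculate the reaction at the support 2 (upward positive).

Choose R_2 as the redundant. The primary structure is the cantilever fixed at 1.
Deflection at 2 on the released cantilever, summing each load's contribution:
  UDL 35.5: wL⁴/(8EI) = 23164/EI
  point load 34 at a = 4.25: Pa²(3L − a)/(6EI) = 2175/EI
  clockwise couple 15 at a = 2.12: M₀a(2L − a)/(2EI) = 236.6/EI
  δ_0 = 25576/EI
Flexibility coefficient — unit upward force at 2: δ_{22} = L³/(3EI) = 204.7/EI.
The prop prevents deflection at 2: R_2 = δ_0/δ_{22} = 25576/204.7 = 124.9 kip.

R_2 = 124.9 kip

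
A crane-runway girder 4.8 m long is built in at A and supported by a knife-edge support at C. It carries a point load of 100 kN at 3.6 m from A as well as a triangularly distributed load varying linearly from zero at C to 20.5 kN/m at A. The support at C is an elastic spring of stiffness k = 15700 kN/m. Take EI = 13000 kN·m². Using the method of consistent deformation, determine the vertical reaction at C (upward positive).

Release the roller at C. Primary structure: cantilever fixed at A.
Downward deflection at the released point C due to the loads:
  point load 100 at a = 3.6: Pa²(3L − a)/(6EI) = 2333/EI
  triangular load, peak 20.5 at the fixed end: w₀L⁴/(30EI) = 362.7/EI
  δ_0 = 2696/EI
Tip deflection under a unit load at C: L³/(3EI) = 36.86/EI.
With EI = 13000 kN·m²: δ_0 = 0.20735 m and δ_{CC} = 0.002836 m/kN.
Compatibility — the spring shortens by R_C/k under the reaction it provides: δ_0 − R_C·δ_{CC} = R_C/k. With 1/k = 0.000064 m/kN, R_C = δ_0 / (δ_{CC} + 1/k) = 0.20735 / (0.002836 + 0.000064) = 71.51 kN.

R_C = 71.51 kN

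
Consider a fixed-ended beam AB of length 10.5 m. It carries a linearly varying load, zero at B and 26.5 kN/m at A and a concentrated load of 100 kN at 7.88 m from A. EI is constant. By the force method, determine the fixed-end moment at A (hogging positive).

M_A = 195.1 kN·m

Release both end moments; the primary structure is a simply-supported span AB with redundants M_A and M_B.
Simple-span end rotations at A and B under the given loads:
  at A: triangular load, peak 26.5: w₀L³/(45EI) = 681.7/EI
  at B: triangular load, peak 26.5: 7w₀L³/(360EI) = 596.5/EI
  at A: point load 100 at a = 7.88: Pab(L + b)/(6LEI) = 430/EI
  at B: point load 100 at a = 7.88: Pab(L + a)/(6LEI) = 602.3/EI
  θ_A0 = 1112/EI,  θ_B0 = 1199/EI
Flexibility coefficients: a unit moment at one end gives L/(3EI) there and L/(6EI) at the far end, so f₁₁ = f₂₂ = 3.5/EI and f₁₂ = f₂₁ = 1.75/EI.
Compatibility — zero rotation at each built-in end:
  3.5 M_A + 1.75 M_B = 1112
  1.75 M_A + 3.5 M_B = 1199
Solving the pair gives M_A = 195.1 kN·m and M_B = 244.9 kN·m (hogging).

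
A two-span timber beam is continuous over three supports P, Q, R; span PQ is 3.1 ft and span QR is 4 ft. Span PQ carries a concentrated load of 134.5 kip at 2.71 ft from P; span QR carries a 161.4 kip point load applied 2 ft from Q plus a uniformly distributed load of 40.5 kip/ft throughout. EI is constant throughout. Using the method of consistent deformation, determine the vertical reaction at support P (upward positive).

Take M_Q as the redundant. Released structure: two simple spans PQ and QR with a hinge at Q.
End slopes at the hinge Q, treating each span as simply supported:
  span PQ: point load 134.5 at a = 2.71: Pab(L + a)/(6LEI) = 44.4/EI
  span QR: point load 161.4 at a = 2: Pab(L + b)/(6LEI) = 161.4/EI
  span QR: UDL 40.5: wL³/(24EI) = 108/EI
  relative rotation θ_0 = (44.4 + 269.4)/EI = 313.8/EI
A unit hogging moment at Q produces rotation L₁/(3EI) + L₂/(3EI) = 2.367/EI.
Slope continuity at Q: θ_0 = M_Q·2.367/EI, so M_Q = 313.8/2.367 = 132.6 kip·ft (hogging).
Span PQ, ΣM about P with M_Q applied at Q: R_Q^{PQ}·3.1 = 364.5 + 132.6, so R_Q^{PQ} = 160.4 kip and R_P = 134.5 − 160.4 = -25.85 kip.

R_P = -25.85 kip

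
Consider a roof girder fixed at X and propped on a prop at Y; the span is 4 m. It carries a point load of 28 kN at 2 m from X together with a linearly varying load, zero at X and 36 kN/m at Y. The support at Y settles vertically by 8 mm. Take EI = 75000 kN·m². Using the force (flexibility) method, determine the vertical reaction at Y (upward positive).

R_Y = 20.23 kN

Take the reaction at Y as the redundant and release it; the primary structure is a cantilever fixed at X.
Primary-structure tip deflection at Y by superposition:
  point load 28 at a = 2: Pa²(3L − a)/(6EI) = 186.7/EI
  triangular load, peak 36 at the free end: 11w₀L⁴/(120EI) = 844.8/EI
  δ_0 = 1031/EI
Flexibility coefficient — unit upward force at Y: δ_{YY} = L³/(3EI) = 21.33/EI.
With EI = 75000 kN·m²: δ_0 = 0.013753 m and δ_{YY} = 0.000284 m/kN.
Compatibility — the beam at Y must follow the support down by 0.008 m: δ_0 − R_Y·δ_{YY} = 0.008, so R_Y = (0.013753 − 0.008)/0.000284 = 20.23 kN.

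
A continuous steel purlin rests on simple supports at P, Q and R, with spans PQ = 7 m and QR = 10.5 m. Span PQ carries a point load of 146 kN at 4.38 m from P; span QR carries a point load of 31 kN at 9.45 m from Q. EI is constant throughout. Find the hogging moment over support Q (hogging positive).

M_Q = 87.49 kN·m

Release continuity at Q by inserting a hinge; the redundant is the internal moment M_Q. The primary structure is two simply-supported spans PQ and QR.
Rotations at Q on the released spans (each span's end-slope, ×1/EI):
  span PQ: point load 146 at a = 4.38: Pab(L + a)/(6LEI) = 454/EI
  span QR: point load 31 at a = 9.45: Pab(L + b)/(6LEI) = 56.39/EI
  relative rotation θ_0 = (454 + 56.39)/EI = 510.4/EI
A unit hogging moment at Q produces rotation L₁/(3EI) + L₂/(3EI) = 5.833/EI.
Slope continuity at Q: θ_0 = M_Q·5.833/EI, so M_Q = 510.4/5.833 = 87.49 kN·m (hogging).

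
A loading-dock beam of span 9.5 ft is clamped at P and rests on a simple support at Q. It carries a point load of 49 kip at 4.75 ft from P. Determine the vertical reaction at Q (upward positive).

R_Q = 15.31 kip

Remove the prop at Q; the released (primary) structure is a cantilever built in at P.
Free-end deflection of the primary structure under the applied loading (downward +):
  point load 49 at a = 4.75: Pa²(3L − a)/(6EI) = 4376/EI
Tip deflection under a unit load at Q: L³/(3EI) = 285.8/EI.
The prop prevents deflection at Q: R_Q = δ_0/δ_{QQ} = 4376/285.8 = 15.31 kip.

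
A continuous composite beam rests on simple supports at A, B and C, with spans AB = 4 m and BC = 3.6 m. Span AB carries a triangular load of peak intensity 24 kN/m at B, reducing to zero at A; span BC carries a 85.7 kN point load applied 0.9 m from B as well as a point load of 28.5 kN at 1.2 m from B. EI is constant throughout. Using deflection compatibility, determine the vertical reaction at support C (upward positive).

R_C = 18.02 kN

Insert a hinge at B; M_B is the redundant, and each span becomes simply supported.
Discontinuity in slope at B on the released structure — sum the simple-span end rotations:
  span AB: triangular load, peak 24: w₀L³/(45EI) = 34.13/EI
  span BC: point load 85.7 at a = 0.9: Pab(L + b)/(6LEI) = 60.74/EI
  span BC: point load 28.5 at a = 1.2: Pab(L + b)/(6LEI) = 22.8/EI
  relative rotation θ_0 = (34.13 + 83.54)/EI = 117.7/EI
A unit hogging moment at B produces rotation L₁/(3EI) + L₂/(3EI) = 2.533/EI.
Compatibility: M_B·(L₁+L₂)/(3EI) = θ_0, giving M_B = 46.45 kN·m (hogging).
Span BC, ΣM about C: R_B^{BC}·3.6 = 299.8 + 46.45, so R_B^{BC} = 96.18 kN and R_C = 114.2 − 96.18 = 18.02 kN.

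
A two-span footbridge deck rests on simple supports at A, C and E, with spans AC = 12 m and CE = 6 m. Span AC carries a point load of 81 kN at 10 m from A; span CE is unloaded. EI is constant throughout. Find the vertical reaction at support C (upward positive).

R_C = 88.12 kN

Take M_C as the redundant. Released structure: two simple spans AC and CE with a hinge at C.
Rotations at C on the released spans (each span's end-slope, ×1/EI):
  span AC: point load 81 at a = 10: Pab(L + a)/(6LEI) = 495/EI
  relative rotation θ_0 = (495 + 0)/EI = 495/EI
A unit hogging moment at C produces rotation L₁/(3EI) + L₂/(3EI) = 6/EI.
Compatibility: M_C·(L₁+L₂)/(3EI) = θ_0, giving M_C = 82.5 kN·m (hogging).
Span AC, ΣM about A with M_C applied at C: R_C^{AC}·12 = 810 + 82.5, so R_C^{AC} = 74.38 kN and R_A = 81 − 74.38 = 6.625 kN.
Span CE, ΣM about E: R_C^{CE}·6 = 0 + 82.5, so R_C^{CE} = 13.75 kN and R_E = 0 − 13.75 = -13.75 kN.
R_C = 74.38 + 13.75 = 88.12 kN.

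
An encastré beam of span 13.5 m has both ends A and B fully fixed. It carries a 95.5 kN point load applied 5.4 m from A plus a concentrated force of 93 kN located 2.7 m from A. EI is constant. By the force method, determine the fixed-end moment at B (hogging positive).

M_B = 163.9 kN·m

Take the two fixed-end moments M_A, M_B as redundants; the released structure is the simple span AB.
On the primary (simply-supported) span, the end slopes from the loading are:
  at A: point load 95.5 at a = 5.4: Pab(L + b)/(6LEI) = 1114/EI
  at B: point load 95.5 at a = 5.4: Pab(L + a)/(6LEI) = 974.7/EI
  at A: point load 93 at a = 2.7: Pab(L + b)/(6LEI) = 813.6/EI
  at B: point load 93 at a = 2.7: Pab(L + a)/(6LEI) = 542.4/EI
  θ_A0 = 1927/EI,  θ_B0 = 1517/EI
Flexibility coefficients: a unit moment at one end gives L/(3EI) there and L/(6EI) at the far end, so f₁₁ = f₂₂ = 4.5/EI and f₁₂ = f₂₁ = 2.25/EI.
Compatibility — zero rotation at each built-in end:
  4.5 M_A + 2.25 M_B = 1927
  2.25 M_A + 4.5 M_B = 1517
Solving the pair gives M_A = 346.4 kN·m and M_B = 163.9 kN·m (hogging).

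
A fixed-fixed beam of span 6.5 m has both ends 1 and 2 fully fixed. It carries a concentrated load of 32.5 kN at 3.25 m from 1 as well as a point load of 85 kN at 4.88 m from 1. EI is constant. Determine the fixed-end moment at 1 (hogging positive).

M_1 = 52.17 kN·m

Release both end moments; the primary structure is a simply-supported span 12 with redundants M_1 and M_2.
On the primary (simply-supported) span, the end slopes from the loading are:
  at 1: point load 32.5 at a = 3.25: Pab(L + b)/(6LEI) = 85.82/EI
  at 2: point load 32.5 at a = 3.25: Pab(L + a)/(6LEI) = 85.82/EI
  at 1: point load 85 at a = 4.88: Pab(L + b)/(6LEI) = 139.9/EI
  at 2: point load 85 at a = 4.88: Pab(L + a)/(6LEI) = 196.1/EI
  θ_10 = 225.7/EI,  θ_20 = 281.9/EI
Flexibility coefficients: a unit moment at one end gives L/(3EI) there and L/(6EI) at the far end, so f₁₁ = f₂₂ = 2.167/EI and f₁₂ = f₂₁ = 1.083/EI.
Compatibility — zero rotation at each built-in end:
  2.167 M_1 + 1.083 M_2 = 225.7
  1.083 M_1 + 2.167 M_2 = 281.9
Solving the pair gives M_1 = 52.17 kN·m and M_2 = 104 kN·m (hogging).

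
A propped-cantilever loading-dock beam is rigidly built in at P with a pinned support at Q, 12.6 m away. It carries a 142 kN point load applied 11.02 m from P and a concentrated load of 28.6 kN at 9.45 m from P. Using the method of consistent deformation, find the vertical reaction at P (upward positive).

R_P = 37.07 kN

Take the reaction at Q as the redundant and release it; the primary structure is a cantilever fixed at P.
Primary-structure tip deflection at Q by superposition:
  point load 142 at a = 11.02: Pa²(3L − a)/(6EI) = 76968/EI
  point load 28.6 at a = 9.45: Pa²(3L − a)/(6EI) = 12068/EI
  δ_0 = 89036/EI
Tip deflection under a unit load at Q: L³/(3EI) = 666.8/EI.
Compatibility at Q: δ_0 − R_Q·δ_{QQ} = 0, so R_Q = 89036/666.8 = 133.5 kN.
Vertical equilibrium: R_P = ΣP − R_Q = 170.6 − 133.5 = 37.07 kN.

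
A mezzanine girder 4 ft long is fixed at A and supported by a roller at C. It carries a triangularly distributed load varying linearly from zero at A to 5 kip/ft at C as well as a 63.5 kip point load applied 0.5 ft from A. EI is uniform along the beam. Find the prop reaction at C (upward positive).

Take the reaction at C as the redundant and release it; the primary structure is a cantilever fixed at A.
Primary-structure tip deflection at C by superposition:
  triangular load, peak 5 at the free end: 11w₀L⁴/(120EI) = 117.3/EI
  point load 63.5 at a = 0.5: Pa²(3L − a)/(6EI) = 30.43/EI
  δ_0 = 147.8/EI
Tip deflection under a unit load at C: L³/(3EI) = 21.33/EI.
The prop prevents deflection at C: R_C = δ_0/δ_{CC} = 147.8/21.33 = 6.926 kip.

R_C = 6.926 kip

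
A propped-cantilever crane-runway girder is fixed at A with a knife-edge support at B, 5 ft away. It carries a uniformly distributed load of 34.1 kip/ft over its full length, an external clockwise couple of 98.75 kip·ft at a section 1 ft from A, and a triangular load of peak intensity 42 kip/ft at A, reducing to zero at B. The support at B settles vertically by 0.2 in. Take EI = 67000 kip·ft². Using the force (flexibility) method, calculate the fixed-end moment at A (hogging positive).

Remove the prop at B; the released (primary) structure is a cantilever built in at A.
Primary-structure tip deflection at B by superposition:
  UDL 34.1: wL⁴/(8EI) = 2664/EI
  clockwise couple 98.75 at a = 1: M₀a(2L − a)/(2EI) = 444.4/EI
  triangular load, peak 42 at the fixed end: w₀L⁴/(30EI) = 875/EI
  δ_0 = 3983/EI
Tip deflection under a unit load at B: L³/(3EI) = 41.67/EI.
With EI = 67000 kip·ft²: δ_0 = 0.059454 ft and δ_{BB} = 0.000622 ft/kip.
Compatibility — the beam at B must follow the support down by 0.01667 ft: δ_0 − R_B·δ_{BB} = 0.01667, so R_B = (0.059454 − 0.01667)/0.000622 = 68.8 kip.
Moment equilibrium about A: M_A = Σ(load moments about A) − R_B·L = 700 − 68.8×5 = 356 kip·ft.

M_A = 356 kip·ft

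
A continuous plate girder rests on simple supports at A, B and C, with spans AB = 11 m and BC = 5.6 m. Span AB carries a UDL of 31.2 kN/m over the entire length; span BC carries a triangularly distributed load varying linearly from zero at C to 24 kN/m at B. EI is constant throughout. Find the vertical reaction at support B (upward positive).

Release continuity at B by inserting a hinge; the redundant is the internal moment M_B. The primary structure is two simply-supported spans AB and BC.
End slopes at the hinge B, treating each span as simply supported:
  span AB: UDL 31.2: wL³/(24EI) = 1730/EI
  span BC: triangular load, peak 24: w₀L³/(45EI) = 93.66/EI
  relative rotation θ_0 = (1730 + 93.66)/EI = 1824/EI
A unit hogging moment at B produces rotation L₁/(3EI) + L₂/(3EI) = 5.533/EI.
Compatibility: M_B·(L₁+L₂)/(3EI) = θ_0, giving M_B = 329.6 kN·m (hogging).
Span AB, ΣM about A with M_B applied at B: R_B^{AB}·11 = 1888 + 329.6, so R_B^{AB} = 201.6 kN and R_A = 343.2 − 201.6 = 141.6 kN.
Span BC, ΣM about C: R_B^{BC}·5.6 = 250.9 + 329.6, so R_B^{BC} = 103.7 kN and R_C = 67.2 − 103.7 = -36.46 kN.
R_B = 201.6 + 103.7 = 305.2 kN.

R_B = 305.2 kN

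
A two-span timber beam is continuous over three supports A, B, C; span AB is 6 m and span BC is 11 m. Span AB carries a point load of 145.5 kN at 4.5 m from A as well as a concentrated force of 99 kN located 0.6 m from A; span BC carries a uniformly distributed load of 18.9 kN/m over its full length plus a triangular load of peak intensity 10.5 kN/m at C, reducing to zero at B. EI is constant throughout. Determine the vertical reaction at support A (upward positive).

R_A = 76.5 kN

Release continuity at B by inserting a hinge; the redundant is the internal moment M_B. The primary structure is two simply-supported spans AB and BC.
Rotations at B on the released spans (each span's end-slope, ×1/EI):
  span AB: point load 145.5 at a = 4.5: Pab(L + a)/(6LEI) = 286.5/EI
  span AB: point load 99 at a = 0.6: Pab(L + a)/(6LEI) = 58.81/EI
  span BC: UDL 18.9: wL³/(24EI) = 1048/EI
  span BC: triangular load, peak 10.5: 7w₀L³/(360EI) = 271.7/EI
  relative rotation θ_0 = (345.3 + 1320)/EI = 1665/EI
A unit hogging moment at B produces rotation L₁/(3EI) + L₂/(3EI) = 5.667/EI.
Slope continuity at B: θ_0 = M_B·5.667/EI, so M_B = 1665/5.667 = 293.9 kN·m (hogging).
Span AB, ΣM about A with M_B applied at B: R_B^{AB}·6 = 714.1 + 293.9, so R_B^{AB} = 168 kN and R_A = 244.5 − 168 = 76.5 kN.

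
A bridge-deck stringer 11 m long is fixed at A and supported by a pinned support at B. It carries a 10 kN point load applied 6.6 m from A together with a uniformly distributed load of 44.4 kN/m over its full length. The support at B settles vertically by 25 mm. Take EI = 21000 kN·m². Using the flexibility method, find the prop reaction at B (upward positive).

Remove the prop at B; the released (primary) structure is a cantilever built in at A.
Free-end deflection of the primary structure under the applied loading (downward +):
  point load 10 at a = 6.6: Pa²(3L − a)/(6EI) = 1917/EI
  UDL 44.4: wL⁴/(8EI) = 81258/EI
  δ_0 = 83174/EI
Tip deflection under a unit load at B: L³/(3EI) = 443.7/EI.
With EI = 21000 kN·m²: δ_0 = 3.9607 m and δ_{BB} = 0.021127 m/kN.
Compatibility — the beam at B must follow the support down by 0.025 m: δ_0 − R_B·δ_{BB} = 0.025, so R_B = (3.9607 − 0.025)/0.021127 = 186.3 kN.

R_B = 186.3 kN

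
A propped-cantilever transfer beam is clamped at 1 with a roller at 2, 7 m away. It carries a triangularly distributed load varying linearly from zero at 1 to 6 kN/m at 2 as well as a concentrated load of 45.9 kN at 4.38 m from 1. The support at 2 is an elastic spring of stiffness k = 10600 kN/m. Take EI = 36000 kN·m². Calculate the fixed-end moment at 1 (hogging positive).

M_1 = 75.5 kN·m

Choose R_2 as the redundant. The primary structure is the cantilever fixed at 1.
Primary-structure tip deflection at 2 by superposition:
  triangular load, peak 6 at the free end: 11w₀L⁴/(120EI) = 1321/EI
  point load 45.9 at a = 4.38: Pa²(3L − a)/(6EI) = 2439/EI
  δ_0 = 3760/EI
Flexibility coefficient — unit upward force at 2: δ_{22} = L³/(3EI) = 114.3/EI.
With EI = 36000 kN·m²: δ_0 = 0.10444 m and δ_{22} = 0.003176 m/kN.
Compatibility — the spring shortens by R_2/k under the reaction it provides: δ_0 − R_2·δ_{22} = R_2/k. With 1/k = 0.000094 m/kN, R_2 = δ_0 / (δ_{22} + 1/k) = 0.10444 / (0.003176 + 0.000094) = 31.94 kN.
Moment equilibrium about 1: M_1 = Σ(load moments about 1) − R_2·L = 299 − 31.94×7 = 75.5 kN·m.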